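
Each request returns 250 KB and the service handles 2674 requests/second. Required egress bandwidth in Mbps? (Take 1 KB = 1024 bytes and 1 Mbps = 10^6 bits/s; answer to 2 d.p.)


Formula: Mbps = payload_bytes * RPS * 8 / 1e6
Payload per request = 250 KB = 250 * 1024 = 256000 bytes
Total bytes/sec = 256000 * 2674 = 684544000
Total bits/sec = 684544000 * 8 = 5476352000
Mbps = 5476352000 / 1e6 = 5476.35

5476.35 Mbps


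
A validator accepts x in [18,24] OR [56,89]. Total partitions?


Valid ranges: [18,24] and [56,89]
Class 1: x < 18 — invalid
Class 2: 18 ≤ x ≤ 24 — valid
Class 3: 24 < x < 56 — invalid (gap between ranges)
Class 4: 56 ≤ x ≤ 89 — valid
Class 5: x > 89 — invalid
Total equivalence classes: 5

5 equivalence classes


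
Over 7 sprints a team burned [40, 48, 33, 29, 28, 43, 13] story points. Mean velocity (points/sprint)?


Formula: Avg velocity = Total points / Number of sprints
Points: [40, 48, 33, 29, 28, 43, 13]
Sum = 40 + 48 + 33 + 29 + 28 + 43 + 13 = 234
Avg velocity = 234 / 7 = 33.43 points/sprint

33.43 points/sprint


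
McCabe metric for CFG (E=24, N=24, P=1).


Formula: V(G) = E - N + 2P
V(G) = 24 - 24 + 2*1
V(G) = 0 + 2
V(G) = 2

2


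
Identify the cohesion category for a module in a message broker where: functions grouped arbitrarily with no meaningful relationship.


Reasoning: Worst: random grouping
Type: Coincidental cohesion

Coincidental cohesion


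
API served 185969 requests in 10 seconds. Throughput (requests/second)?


Formula: throughput = requests / seconds
throughput = 185969 / 10
throughput = 18596.9 requests/second

18596.9 requests/second


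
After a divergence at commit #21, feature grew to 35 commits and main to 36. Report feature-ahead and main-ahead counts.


Common ancestor: commit #21
feature commits after divergence: 35 - 21 = 14
main commits after divergence: 36 - 21 = 15
feature is 14 commits ahead of main
main is 15 commits ahead of feature

feature ahead: 14, main ahead: 15


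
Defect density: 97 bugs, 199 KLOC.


Defect density = defects / KLOC
Defect density = 97 / 199
Defect density = 0.487 defects/KLOC

0.487 defects/KLOC


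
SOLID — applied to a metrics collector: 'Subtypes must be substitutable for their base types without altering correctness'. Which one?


This describes the Liskov Substitution Principle (LSP)

Liskov Substitution Principle (LSP)


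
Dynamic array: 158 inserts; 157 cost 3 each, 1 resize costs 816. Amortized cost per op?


Formula: Amortized cost = Total cost / Operations
Total cost = (157 * 3) + (1 * 816)
Total cost = 471 + 816 = 1287
Amortized = 1287 / 158 = 8.1456

8.1456


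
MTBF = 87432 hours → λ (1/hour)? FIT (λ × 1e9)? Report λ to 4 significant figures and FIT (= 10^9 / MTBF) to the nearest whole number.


Formula: λ = 1 / MTBF; FIT = λ × 1e9 = 1e9 / MTBF
λ = 1 / 87432 ≈ 1.144e-05 failures/hour
FIT = 1e9 / 87432 ≈ 11437 failures per 1e9 hours (nearest whole number)

λ = 1.144e-05 /h, FIT = 11437


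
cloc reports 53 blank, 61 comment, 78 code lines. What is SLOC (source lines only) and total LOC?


Total LOC = blank + comment + code
Total LOC = 53 + 61 + 78 = 192
SLOC (source only) = code = 78

Total LOC: 192, SLOC: 78


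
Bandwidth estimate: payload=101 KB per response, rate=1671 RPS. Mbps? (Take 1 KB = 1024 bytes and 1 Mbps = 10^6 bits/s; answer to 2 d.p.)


Formula: Mbps = payload_bytes * RPS * 8 / 1e6
Payload per request = 101 KB = 101 * 1024 = 103424 bytes
Total bytes/sec = 103424 * 1671 = 172821504
Total bits/sec = 172821504 * 8 = 1382572032
Mbps = 1382572032 / 1e6 = 1382.57

1382.57 Mbps


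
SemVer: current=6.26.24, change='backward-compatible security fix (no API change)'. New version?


Current: 6.26.24
Change category: 'backward-compatible security fix (no API change)' → patch bump
SemVer rule: patch bump → increment PATCH (MAJOR and MINOR unchanged)
New: 6.26.25

6.26.25


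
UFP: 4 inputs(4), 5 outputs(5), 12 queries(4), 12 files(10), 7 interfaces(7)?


UFP = EI*4 + EO*5 + EQ*4 + ILF*10 + EIF*7
UFP = 4*4 + 5*5 + 12*4 + 12*10 + 7*7
UFP = 16 + 25 + 48 + 120 + 49
UFP = 258

258


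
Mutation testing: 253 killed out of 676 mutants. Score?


Mutation score = killed / total * 100
Mutation score = 253 / 676 * 100
Mutation score = 37.43%

37.43%


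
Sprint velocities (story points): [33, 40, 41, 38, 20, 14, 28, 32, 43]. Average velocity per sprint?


Formula: Avg velocity = Total points / Number of sprints
Points: [33, 40, 41, 38, 20, 14, 28, 32, 43]
Sum = 33 + 40 + 41 + 38 + 20 + 14 + 28 + 32 + 43 = 289
Avg velocity = 289 / 9 = 32.11 points/sprint

32.11 points/sprint


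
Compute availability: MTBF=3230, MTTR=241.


Availability = MTBF / (MTBF + MTTR)
Availability = 3230 / (3230 + 241)
Availability = 3230 / 3471
Availability = 93.0568%

93.0568%


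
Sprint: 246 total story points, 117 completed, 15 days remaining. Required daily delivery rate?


Formula: Required rate = Remaining points / Days left
Remaining = 246 - 117 = 129 points
Required rate = 129 / 15 = 8.6 points/day

8.6 points/day


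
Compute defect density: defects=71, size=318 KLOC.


Defect density = defects / KLOC
Defect density = 71 / 318
Defect density = 0.223 defects/KLOC

0.223 defects/KLOC


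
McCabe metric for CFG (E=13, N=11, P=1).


Formula: V(G) = E - N + 2P
V(G) = 13 - 11 + 2*1
V(G) = 2 + 2
V(G) = 4

4


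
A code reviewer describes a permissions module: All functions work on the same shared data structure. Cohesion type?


Reasoning: Functions share data
Type: Communicational cohesion

Communicational cohesion


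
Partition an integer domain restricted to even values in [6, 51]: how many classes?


Constraint: even integers in [6, 51]
Class 1: x < 6 — out-of-range invalid
Class 2: x in [6,51] but odd — wrong type invalid
Class 3: x in [6,51] and even — valid
Class 4: x > 51 — out-of-range invalid
Total equivalence classes: 4

4 equivalence classes


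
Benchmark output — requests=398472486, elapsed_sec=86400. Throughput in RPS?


Formula: throughput = requests / seconds
throughput = 398472486 / 86400
throughput = 4611.95 requests/second

4611.95 requests/second


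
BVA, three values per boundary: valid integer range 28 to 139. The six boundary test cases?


Range: [28, 139]
Boundaries: just below min, min, min+1, max-1, max, just above max
Values: [27, 28, 29, 138, 139, 140]

[27, 28, 29, 138, 139, 140]


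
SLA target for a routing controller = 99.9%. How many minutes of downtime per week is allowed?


Formula: allowed downtime = period * (100 - SLA) / 100
Period (week) = 10080 minutes
Unavailability fraction = (100 - 99.9) / 100
Allowed downtime = 10080 * (100 - 99.9) / 100
Allowed downtime = 10.08 minutes

10.08 minutes


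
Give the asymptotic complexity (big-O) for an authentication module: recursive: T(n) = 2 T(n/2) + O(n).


Reasoning: master theorem case 2 (merge-sort recurrence)
Complexity: O(n log n)

O(n log n)


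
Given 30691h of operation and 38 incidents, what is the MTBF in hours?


Formula: MTBF = Total operating time / Number of failures
MTBF = 30691 / 38
MTBF = 807.66 hours

807.66 hours


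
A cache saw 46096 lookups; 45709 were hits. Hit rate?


Formula: hit rate = hits / (hits + misses) * 100
hit rate = 45709 / (45709 + 387) * 100
hit rate = 45709 / 46096 * 100
hit rate = 99.16%

99.16%


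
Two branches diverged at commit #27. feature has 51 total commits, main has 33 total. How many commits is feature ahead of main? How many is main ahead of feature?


Common ancestor: commit #27
feature commits after divergence: 51 - 27 = 24
main commits after divergence: 33 - 27 = 6
feature is 24 commits ahead of main
main is 6 commits ahead of feature

feature ahead: 24, main ahead: 6


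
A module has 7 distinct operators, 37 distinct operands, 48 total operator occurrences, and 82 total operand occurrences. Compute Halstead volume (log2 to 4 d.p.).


Formula: V = N * log2(η), where N = N1 + N2 and η = η1 + η2
η = 7 + 37 = 44
N = 48 + 82 = 130
log2(44) ≈ 5.4594
V = 130 * 5.4594 = 709.72

709.72


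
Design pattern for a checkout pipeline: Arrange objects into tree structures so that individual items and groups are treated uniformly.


This matches the Composite pattern

Composite


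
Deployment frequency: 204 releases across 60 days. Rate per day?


Formula: deployments per day = releases / days
= 204 / 60
= 3.4 deploys/day
(equivalently, 23.8 deploys/week)

3.4 deploys/day


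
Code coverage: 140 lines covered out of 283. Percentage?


Coverage = covered / total * 100
Coverage = 140 / 283 * 100
Coverage = 49.47%

49.47%


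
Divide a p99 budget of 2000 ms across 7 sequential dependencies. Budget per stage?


Formula: per_stage = total_budget / stages
per_stage = 2000 / 7
per_stage = 285.71 ms

285.71 ms


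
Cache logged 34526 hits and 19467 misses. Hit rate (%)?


Formula: hit rate = hits / (hits + misses) * 100
hit rate = 34526 / (34526 + 19467) * 100
hit rate = 34526 / 53993 * 100
hit rate = 63.95%

63.95%


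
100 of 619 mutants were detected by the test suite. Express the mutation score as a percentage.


Mutation score = killed / total * 100
Mutation score = 100 / 619 * 100
Mutation score = 16.16%

16.16%


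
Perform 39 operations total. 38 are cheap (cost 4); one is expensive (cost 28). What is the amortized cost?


Formula: Amortized cost = Total cost / Operations
Total cost = (38 * 4) + (1 * 28)
Total cost = 152 + 28 = 180
Amortized = 180 / 39 = 4.6154

4.6154


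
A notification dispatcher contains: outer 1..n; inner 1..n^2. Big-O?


Reasoning: n times n^2
Complexity: O(n^3)

O(n^3)


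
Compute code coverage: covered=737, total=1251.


Coverage = covered / total * 100
Coverage = 737 / 1251 * 100
Coverage = 58.91%

58.91%


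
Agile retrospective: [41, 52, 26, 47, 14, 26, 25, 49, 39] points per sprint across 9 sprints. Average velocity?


Formula: Avg velocity = Total points / Number of sprints
Points: [41, 52, 26, 47, 14, 26, 25, 49, 39]
Sum = 41 + 52 + 26 + 47 + 14 + 26 + 25 + 49 + 39 = 319
Avg velocity = 319 / 9 = 35.44 points/sprint

35.44 points/sprint


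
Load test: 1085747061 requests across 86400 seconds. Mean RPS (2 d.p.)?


Formula: throughput = requests / seconds
throughput = 1085747061 / 86400
throughput = 12566.52 requests/second

12566.52 requests/second


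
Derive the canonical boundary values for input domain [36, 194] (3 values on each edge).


Range: [36, 194]
Boundaries: just below min, min, min+1, max-1, max, just above max
Values: [35, 36, 37, 193, 194, 195]

[35, 36, 37, 193, 194, 195]


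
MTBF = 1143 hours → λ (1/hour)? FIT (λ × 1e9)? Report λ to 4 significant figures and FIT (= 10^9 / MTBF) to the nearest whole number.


Formula: λ = 1 / MTBF; FIT = λ × 1e9 = 1e9 / MTBF
λ = 1 / 1143 ≈ 8.749e-04 failures/hour
FIT = 1e9 / 1143 ≈ 874891 failures per 1e9 hours (nearest whole number)

λ = 8.749e-04 /h, FIT = 874891


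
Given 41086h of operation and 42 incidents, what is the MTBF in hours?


Formula: MTBF = Total operating time / Number of failures
MTBF = 41086 / 42
MTBF = 978.24 hours

978.24 hours


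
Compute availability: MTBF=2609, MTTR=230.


Availability = MTBF / (MTBF + MTTR)
Availability = 2609 / (2609 + 230)
Availability = 2609 / 2839
Availability = 91.8986%

91.8986%


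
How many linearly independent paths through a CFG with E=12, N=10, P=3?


Formula: V(G) = E - N + 2P
V(G) = 12 - 10 + 2*3
V(G) = 2 + 6
V(G) = 8

8


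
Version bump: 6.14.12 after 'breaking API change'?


Current: 6.14.12
Change category: 'breaking API change' → major bump
SemVer rule: major bump → increment MAJOR, reset MINOR and PATCH to 0
New: 7.0.0

7.0.0


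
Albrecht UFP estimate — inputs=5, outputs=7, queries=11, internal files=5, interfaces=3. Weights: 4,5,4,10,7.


UFP = EI*4 + EO*5 + EQ*4 + ILF*10 + EIF*7
UFP = 5*4 + 7*5 + 11*4 + 5*10 + 3*7
UFP = 20 + 35 + 44 + 50 + 21
UFP = 170

170


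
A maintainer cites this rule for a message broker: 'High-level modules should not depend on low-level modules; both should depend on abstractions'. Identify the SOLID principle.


This describes the Dependency Inversion Principle (DIP)

Dependency Inversion Principle (DIP)


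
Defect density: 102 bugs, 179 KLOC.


Defect density = defects / KLOC
Defect density = 102 / 179
Defect density = 0.57 defects/KLOC

0.57 defects/KLOC


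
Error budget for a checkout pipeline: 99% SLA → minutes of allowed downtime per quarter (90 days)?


Formula: allowed downtime = period * (100 - SLA) / 100
Period (quarter (90 days)) = 129600 minutes
Unavailability fraction = (100 - 99.0) / 100
Allowed downtime = 129600 * (100 - 99.0) / 100
Allowed downtime = 1296.0 minutes

1296.0 minutes


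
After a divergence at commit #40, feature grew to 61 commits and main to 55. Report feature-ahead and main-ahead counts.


Common ancestor: commit #40
feature commits after divergence: 61 - 40 = 21
main commits after divergence: 55 - 40 = 15
feature is 21 commits ahead of main
main is 15 commits ahead of feature

feature ahead: 21, main ahead: 15


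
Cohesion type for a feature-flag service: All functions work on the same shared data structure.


Reasoning: Functions share data
Type: Communicational cohesion

Communicational cohesion


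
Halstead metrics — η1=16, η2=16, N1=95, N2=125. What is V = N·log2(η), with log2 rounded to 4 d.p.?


Formula: V = N * log2(η), where N = N1 + N2 and η = η1 + η2
η = 16 + 16 = 32
N = 95 + 125 = 220
log2(32) ≈ 5.0000
V = 220 * 5.0000 = 1100.00

1100.00


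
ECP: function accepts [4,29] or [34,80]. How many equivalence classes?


Valid ranges: [4,29] and [34,80]
Class 1: x < 4 — invalid
Class 2: 4 ≤ x ≤ 29 — valid
Class 3: 29 < x < 34 — invalid (gap between ranges)
Class 4: 34 ≤ x ≤ 80 — valid
Class 5: x > 80 — invalid
Total equivalence classes: 5

5 equivalence classes


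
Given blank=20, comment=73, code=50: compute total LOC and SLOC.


Total LOC = blank + comment + code
Total LOC = 20 + 73 + 50 = 143
SLOC (source only) = code = 50

Total LOC: 143, SLOC: 50


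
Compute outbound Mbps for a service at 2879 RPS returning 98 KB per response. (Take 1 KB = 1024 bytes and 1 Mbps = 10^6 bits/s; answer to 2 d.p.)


Formula: Mbps = payload_bytes * RPS * 8 / 1e6
Payload per request = 98 KB = 98 * 1024 = 100352 bytes
Total bytes/sec = 100352 * 2879 = 288913408
Total bits/sec = 288913408 * 8 = 2311307264
Mbps = 2311307264 / 1e6 = 2311.31

2311.31 Mbps


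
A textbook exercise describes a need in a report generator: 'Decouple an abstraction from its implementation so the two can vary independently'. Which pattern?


This matches the Bridge pattern

Bridge


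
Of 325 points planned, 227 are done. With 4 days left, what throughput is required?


Formula: Required rate = Remaining points / Days left
Remaining = 325 - 227 = 98 points
Required rate = 98 / 4 = 24.5 points/day

24.5 points/day


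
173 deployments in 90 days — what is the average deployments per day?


Formula: deployments per day = releases / days
= 173 / 90
= 1.922 deploys/day
(equivalently, 13.46 deploys/week)

1.922 deploys/day


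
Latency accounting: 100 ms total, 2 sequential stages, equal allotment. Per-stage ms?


Formula: per_stage = total_budget / stages
per_stage = 100 / 2
per_stage = 50.0 ms

50.0 ms


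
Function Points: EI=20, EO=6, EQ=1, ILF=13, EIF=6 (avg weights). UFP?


UFP = EI*4 + EO*5 + EQ*4 + ILF*10 + EIF*7
UFP = 20*4 + 6*5 + 1*4 + 13*10 + 6*7
UFP = 80 + 30 + 4 + 130 + 42
UFP = 286

286


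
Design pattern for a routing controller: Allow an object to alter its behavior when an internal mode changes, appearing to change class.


This matches the State pattern

State


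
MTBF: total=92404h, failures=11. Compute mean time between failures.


Formula: MTBF = Total operating time / Number of failures
MTBF = 92404 / 11
MTBF = 8400.36 hours

8400.36 hours


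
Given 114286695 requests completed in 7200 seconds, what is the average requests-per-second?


Formula: throughput = requests / seconds
throughput = 114286695 / 7200
throughput = 15873.15 requests/second

15873.15 requests/second


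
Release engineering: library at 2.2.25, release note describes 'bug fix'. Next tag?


Current: 2.2.25
Change category: 'bug fix' → patch bump
SemVer rule: patch bump → increment PATCH (MAJOR and MINOR unchanged)
New: 2.2.26

2.2.26


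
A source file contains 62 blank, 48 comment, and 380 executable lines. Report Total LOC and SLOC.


Total LOC = blank + comment + code
Total LOC = 62 + 48 + 380 = 490
SLOC (source only) = code = 380

Total LOC: 490, SLOC: 380


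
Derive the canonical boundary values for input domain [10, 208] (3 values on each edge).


Range: [10, 208]
Boundaries: just below min, min, min+1, max-1, max, just above max
Values: [9, 10, 11, 207, 208, 209]

[9, 10, 11, 207, 208, 209]


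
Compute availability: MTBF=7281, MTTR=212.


Availability = MTBF / (MTBF + MTTR)
Availability = 7281 / (7281 + 212)
Availability = 7281 / 7493
Availability = 97.1707%

97.1707%


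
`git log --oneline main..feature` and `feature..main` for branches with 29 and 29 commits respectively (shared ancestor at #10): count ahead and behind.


Common ancestor: commit #10
feature commits after divergence: 29 - 10 = 19
main commits after divergence: 29 - 10 = 19
feature is 19 commits ahead of main
main is 19 commits ahead of feature

feature ahead: 19, main ahead: 19


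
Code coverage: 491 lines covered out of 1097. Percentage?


Coverage = covered / total * 100
Coverage = 491 / 1097 * 100
Coverage = 44.76%

44.76%


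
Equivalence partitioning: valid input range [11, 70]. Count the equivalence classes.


Valid range: [11, 70]
Class 1: x < 11 — invalid
Class 2: 11 ≤ x ≤ 70 — valid
Class 3: x > 70 — invalid
Total equivalence classes: 3

3 equivalence classes


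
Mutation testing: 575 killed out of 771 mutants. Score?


Mutation score = killed / total * 100
Mutation score = 575 / 771 * 100
Mutation score = 74.58%

74.58%


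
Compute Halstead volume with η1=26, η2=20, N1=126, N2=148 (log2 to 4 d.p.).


Formula: V = N * log2(η), where N = N1 + N2 and η = η1 + η2
η = 26 + 20 = 46
N = 126 + 148 = 274
log2(46) ≈ 5.5236
V = 274 * 5.5236 = 1513.47

1513.47


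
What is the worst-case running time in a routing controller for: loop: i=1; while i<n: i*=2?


Reasoning: i doubles each step so iterations are log2(n)
Complexity: O(log n)

O(log n)


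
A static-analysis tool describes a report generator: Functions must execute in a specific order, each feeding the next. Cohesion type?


Reasoning: Output of one is input to next
Type: Sequential cohesion

Sequential cohesion


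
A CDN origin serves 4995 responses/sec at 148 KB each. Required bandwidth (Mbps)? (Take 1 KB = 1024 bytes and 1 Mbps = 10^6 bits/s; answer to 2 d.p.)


Formula: Mbps = payload_bytes * RPS * 8 / 1e6
Payload per request = 148 KB = 148 * 1024 = 151552 bytes
Total bytes/sec = 151552 * 4995 = 757002240
Total bits/sec = 757002240 * 8 = 6056017920
Mbps = 6056017920 / 1e6 = 6056.02

6056.02 Mbps


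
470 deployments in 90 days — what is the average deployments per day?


Formula: deployments per day = releases / days
= 470 / 90
= 5.222 deploys/day
(equivalently, 36.56 deploys/week)

5.222 deploys/day


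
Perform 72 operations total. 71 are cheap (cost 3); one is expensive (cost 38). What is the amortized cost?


Formula: Amortized cost = Total cost / Operations
Total cost = (71 * 3) + (1 * 38)
Total cost = 213 + 38 = 251
Amortized = 251 / 72 = 3.4861

3.4861


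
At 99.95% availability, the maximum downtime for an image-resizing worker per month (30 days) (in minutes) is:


Formula: allowed downtime = period * (100 - SLA) / 100
Period (month (30 days)) = 43200 minutes
Unavailability fraction = (100 - 99.95) / 100
Allowed downtime = 43200 * (100 - 99.95) / 100
Allowed downtime = 21.6 minutes

21.6 minutes


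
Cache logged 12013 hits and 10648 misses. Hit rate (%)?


Formula: hit rate = hits / (hits + misses) * 100
hit rate = 12013 / (12013 + 10648) * 100
hit rate = 12013 / 22661 * 100
hit rate = 53.01%

53.01%


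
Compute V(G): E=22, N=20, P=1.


Formula: V(G) = E - N + 2P
V(G) = 22 - 20 + 2*1
V(G) = 2 + 2
V(G) = 4

4


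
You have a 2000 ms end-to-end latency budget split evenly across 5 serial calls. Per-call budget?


Formula: per_stage = total_budget / stages
per_stage = 2000 / 5
per_stage = 400.0 ms

400.0 ms


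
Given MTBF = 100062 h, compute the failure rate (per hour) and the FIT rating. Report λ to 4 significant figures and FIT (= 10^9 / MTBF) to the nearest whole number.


Formula: λ = 1 / MTBF; FIT = λ × 1e9 = 1e9 / MTBF
λ = 1 / 100062 ≈ 9.994e-06 failures/hour
FIT = 1e9 / 100062 ≈ 9994 failures per 1e9 hours (nearest whole number)

λ = 9.994e-06 /h, FIT = 9994


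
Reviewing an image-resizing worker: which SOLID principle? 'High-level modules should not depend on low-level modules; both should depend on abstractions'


This describes the Dependency Inversion Principle (DIP)

Dependency Inversion Principle (DIP)


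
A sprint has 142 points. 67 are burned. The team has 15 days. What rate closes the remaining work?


Formula: Required rate = Remaining points / Days left
Remaining = 142 - 67 = 75 points
Required rate = 75 / 15 = 5.0 points/day

5.0 points/day


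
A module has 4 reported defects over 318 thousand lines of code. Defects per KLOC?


Defect density = defects / KLOC
Defect density = 4 / 318
Defect density = 0.013 defects/KLOC

0.013 defects/KLOC


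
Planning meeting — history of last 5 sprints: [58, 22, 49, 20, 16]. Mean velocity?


Formula: Avg velocity = Total points / Number of sprints
Points: [58, 22, 49, 20, 16]
Sum = 58 + 22 + 49 + 20 + 16 = 165
Avg velocity = 165 / 5 = 33.0 points/sprint

33.0 points/sprint


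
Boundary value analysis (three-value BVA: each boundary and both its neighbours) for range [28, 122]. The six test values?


Range: [28, 122]
Boundaries: just below min, min, min+1, max-1, max, just above max
Values: [27, 28, 29, 121, 122, 123]

[27, 28, 29, 121, 122, 123]


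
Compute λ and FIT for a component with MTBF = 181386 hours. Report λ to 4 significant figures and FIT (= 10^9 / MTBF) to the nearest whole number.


Formula: λ = 1 / MTBF; FIT = λ × 1e9 = 1e9 / MTBF
λ = 1 / 181386 ≈ 5.513e-06 failures/hour
FIT = 1e9 / 181386 ≈ 5513 failures per 1e9 hours (nearest whole number)

λ = 5.513e-06 /h, FIT = 5513


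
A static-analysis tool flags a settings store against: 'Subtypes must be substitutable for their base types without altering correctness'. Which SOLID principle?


This describes the Liskov Substitution Principle (LSP)

Liskov Substitution Principle (LSP)


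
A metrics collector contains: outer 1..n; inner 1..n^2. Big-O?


Reasoning: n times n^2
Complexity: O(n^3)

O(n^3)


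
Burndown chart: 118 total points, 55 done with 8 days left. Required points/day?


Formula: Required rate = Remaining points / Days left
Remaining = 118 - 55 = 63 points
Required rate = 63 / 8 = 7.88 points/day

7.88 points/day


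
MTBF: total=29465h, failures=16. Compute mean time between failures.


Formula: MTBF = Total operating time / Number of failures
MTBF = 29465 / 16
MTBF = 1841.56 hours

1841.56 hours


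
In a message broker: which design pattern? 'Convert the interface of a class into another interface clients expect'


This matches the Adapter pattern

Adapter


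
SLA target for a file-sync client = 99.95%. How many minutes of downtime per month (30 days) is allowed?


Formula: allowed downtime = period * (100 - SLA) / 100
Period (month (30 days)) = 43200 minutes
Unavailability fraction = (100 - 99.95) / 100
Allowed downtime = 43200 * (100 - 99.95) / 100
Allowed downtime = 21.6 minutes

21.6 minutes


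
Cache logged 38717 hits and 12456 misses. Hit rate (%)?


Formula: hit rate = hits / (hits + misses) * 100
hit rate = 38717 / (38717 + 12456) * 100
hit rate = 38717 / 51173 * 100
hit rate = 75.66%

75.66%


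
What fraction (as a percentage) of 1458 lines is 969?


Coverage = covered / total * 100
Coverage = 969 / 1458 * 100
Coverage = 66.46%

66.46%


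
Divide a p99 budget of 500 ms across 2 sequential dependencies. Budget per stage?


Formula: per_stage = total_budget / stages
per_stage = 500 / 2
per_stage = 250.0 ms

250.0 ms


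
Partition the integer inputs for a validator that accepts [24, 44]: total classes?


Valid range: [24, 44]
Class 1: x < 24 — invalid
Class 2: 24 ≤ x ≤ 44 — valid
Class 3: x > 44 — invalid
Total equivalence classes: 3

3 equivalence classes


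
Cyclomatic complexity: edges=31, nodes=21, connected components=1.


Formula: V(G) = E - N + 2P
V(G) = 31 - 21 + 2*1
V(G) = 10 + 2
V(G) = 12

12


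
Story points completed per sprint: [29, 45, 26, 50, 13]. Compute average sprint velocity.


Formula: Avg velocity = Total points / Number of sprints
Points: [29, 45, 26, 50, 13]
Sum = 29 + 45 + 26 + 50 + 13 = 163
Avg velocity = 163 / 5 = 32.6 points/sprint

32.6 points/sprint


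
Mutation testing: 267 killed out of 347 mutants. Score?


Mutation score = killed / total * 100
Mutation score = 267 / 347 * 100
Mutation score = 76.95%

76.95%


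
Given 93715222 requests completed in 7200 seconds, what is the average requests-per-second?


Formula: throughput = requests / seconds
throughput = 93715222 / 7200
throughput = 13016.0 requests/second

13016.0 requests/second


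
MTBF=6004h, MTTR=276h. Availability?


Availability = MTBF / (MTBF + MTTR)
Availability = 6004 / (6004 + 276)
Availability = 6004 / 6280
Availability = 95.6051%

95.6051%


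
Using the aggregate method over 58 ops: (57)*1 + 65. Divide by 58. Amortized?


Formula: Amortized cost = Total cost / Operations
Total cost = (57 * 1) + (1 * 65)
Total cost = 57 + 65 = 122
Amortized = 122 / 58 = 2.1034

2.1034


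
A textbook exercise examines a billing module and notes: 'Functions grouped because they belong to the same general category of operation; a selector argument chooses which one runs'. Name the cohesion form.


Reasoning: Grouped by category of activity, not by data or sequence
Type: Logical cohesion

Logical cohesion


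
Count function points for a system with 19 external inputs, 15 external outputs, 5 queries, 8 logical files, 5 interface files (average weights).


UFP = EI*4 + EO*5 + EQ*4 + ILF*10 + EIF*7
UFP = 19*4 + 15*5 + 5*4 + 8*10 + 5*7
UFP = 76 + 75 + 20 + 80 + 35
UFP = 286

286


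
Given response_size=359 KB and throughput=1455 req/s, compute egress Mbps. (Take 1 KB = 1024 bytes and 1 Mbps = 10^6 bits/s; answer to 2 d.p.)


Formula: Mbps = payload_bytes * RPS * 8 / 1e6
Payload per request = 359 KB = 359 * 1024 = 367616 bytes
Total bytes/sec = 367616 * 1455 = 534881280
Total bits/sec = 534881280 * 8 = 4279050240
Mbps = 4279050240 / 1e6 = 4279.05

4279.05 Mbps


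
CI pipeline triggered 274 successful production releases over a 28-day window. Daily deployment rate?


Formula: deployments per day = releases / days
= 274 / 28
= 9.786 deploys/day
(equivalently, 68.5 deploys/week)

9.786 deploys/day


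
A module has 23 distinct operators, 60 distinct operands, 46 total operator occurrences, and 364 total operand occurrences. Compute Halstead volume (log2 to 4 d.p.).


Formula: V = N * log2(η), where N = N1 + N2 and η = η1 + η2
η = 23 + 60 = 83
N = 46 + 364 = 410
log2(83) ≈ 6.3750
V = 410 * 6.3750 = 2613.75

2613.75


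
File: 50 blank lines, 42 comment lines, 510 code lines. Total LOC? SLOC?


Total LOC = blank + comment + code
Total LOC = 50 + 42 + 510 = 602
SLOC (source only) = code = 510

Total LOC: 602, SLOC: 510


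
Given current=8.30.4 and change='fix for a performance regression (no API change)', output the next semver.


Current: 8.30.4
Change category: 'fix for a performance regression (no API change)' → patch bump
SemVer rule: patch bump → increment PATCH (MAJOR and MINOR unchanged)
New: 8.30.5

8.30.5


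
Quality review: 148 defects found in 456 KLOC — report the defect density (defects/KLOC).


Defect density = defects / KLOC
Defect density = 148 / 456
Defect density = 0.325 defects/KLOC

0.325 defects/KLOC


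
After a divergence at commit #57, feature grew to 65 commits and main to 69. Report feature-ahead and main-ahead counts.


Common ancestor: commit #57
feature commits after divergence: 65 - 57 = 8
main commits after divergence: 69 - 57 = 12
feature is 8 commits ahead of main
main is 12 commits ahead of feature

feature ahead: 8, main ahead: 12


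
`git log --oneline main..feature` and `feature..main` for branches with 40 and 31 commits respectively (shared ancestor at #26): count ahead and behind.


Common ancestor: commit #26
feature commits after divergence: 40 - 26 = 14
main commits after divergence: 31 - 26 = 5
feature is 14 commits ahead of main
main is 5 commits ahead of feature

feature ahead: 14, main ahead: 5


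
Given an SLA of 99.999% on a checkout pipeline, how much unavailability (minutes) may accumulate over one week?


Formula: allowed downtime = period * (100 - SLA) / 100
Period (week) = 10080 minutes
Unavailability fraction = (100 - 99.999) / 100
Allowed downtime = 10080 * (100 - 99.999) / 100
Allowed downtime = 0.1008 minutes

0.1008 minutes


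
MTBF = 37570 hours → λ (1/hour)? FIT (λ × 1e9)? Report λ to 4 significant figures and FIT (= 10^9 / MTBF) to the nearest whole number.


Formula: λ = 1 / MTBF; FIT = λ × 1e9 = 1e9 / MTBF
λ = 1 / 37570 ≈ 2.662e-05 failures/hour
FIT = 1e9 / 37570 ≈ 26617 failures per 1e9 hours (nearest whole number)

λ = 2.662e-05 /h, FIT = 26617


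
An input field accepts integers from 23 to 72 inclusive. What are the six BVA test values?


Range: [23, 72]
Boundaries: just below min, min, min+1, max-1, max, just above max
Values: [22, 23, 24, 71, 72, 73]

[22, 23, 24, 71, 72, 73]


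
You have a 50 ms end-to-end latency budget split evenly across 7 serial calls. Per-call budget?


Formula: per_stage = total_budget / stages
per_stage = 50 / 7
per_stage = 7.14 ms

7.14 ms


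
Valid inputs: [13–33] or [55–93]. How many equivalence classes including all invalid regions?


Valid ranges: [13,33] and [55,93]
Class 1: x < 13 — invalid
Class 2: 13 ≤ x ≤ 33 — valid
Class 3: 33 < x < 55 — invalid (gap between ranges)
Class 4: 55 ≤ x ≤ 93 — valid
Class 5: x > 93 — invalid
Total equivalence classes: 5

5 equivalence classes


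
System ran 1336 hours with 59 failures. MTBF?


Formula: MTBF = Total operating time / Number of failures
MTBF = 1336 / 59
MTBF = 22.64 hours

22.64 hours


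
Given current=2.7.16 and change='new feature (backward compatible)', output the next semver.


Current: 2.7.16
Change category: 'new feature (backward compatible)' → minor bump
SemVer rule: minor bump → increment MINOR, reset PATCH to 0 (MAJOR unchanged)
New: 2.8.0

2.8.0


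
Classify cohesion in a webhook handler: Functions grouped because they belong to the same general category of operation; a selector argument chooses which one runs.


Reasoning: Grouped by category of activity, not by data or sequence
Type: Logical cohesion

Logical cohesion


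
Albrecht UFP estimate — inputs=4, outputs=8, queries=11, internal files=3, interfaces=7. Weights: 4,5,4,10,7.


UFP = EI*4 + EO*5 + EQ*4 + ILF*10 + EIF*7
UFP = 4*4 + 8*5 + 11*4 + 3*10 + 7*7
UFP = 16 + 40 + 44 + 30 + 49
UFP = 179

179


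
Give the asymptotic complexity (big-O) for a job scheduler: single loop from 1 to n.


Reasoning: one pass through n items
Complexity: O(n)

O(n)


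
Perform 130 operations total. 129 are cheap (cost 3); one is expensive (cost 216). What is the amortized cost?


Formula: Amortized cost = Total cost / Operations
Total cost = (129 * 3) + (1 * 216)
Total cost = 387 + 216 = 603
Amortized = 603 / 130 = 4.6385

4.6385


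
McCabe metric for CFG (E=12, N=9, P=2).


Formula: V(G) = E - N + 2P
V(G) = 12 - 9 + 2*2
V(G) = 3 + 4
V(G) = 7

7


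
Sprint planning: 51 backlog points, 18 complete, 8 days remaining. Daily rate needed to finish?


Formula: Required rate = Remaining points / Days left
Remaining = 51 - 18 = 33 points
Required rate = 33 / 8 = 4.13 points/day

4.13 points/day


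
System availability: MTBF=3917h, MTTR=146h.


Availability = MTBF / (MTBF + MTTR)
Availability = 3917 / (3917 + 146)
Availability = 3917 / 4063
Availability = 96.4066%

96.4066%


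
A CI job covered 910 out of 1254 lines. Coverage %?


Coverage = covered / total * 100
Coverage = 910 / 1254 * 100
Coverage = 72.57%

72.57%


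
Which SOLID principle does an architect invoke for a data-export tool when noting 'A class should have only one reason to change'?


This describes the Single Responsibility Principle (SRP)

Single Responsibility Principle (SRP)


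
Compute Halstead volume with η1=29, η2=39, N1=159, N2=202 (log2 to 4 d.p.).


Formula: V = N * log2(η), where N = N1 + N2 and η = η1 + η2
η = 29 + 39 = 68
N = 159 + 202 = 361
log2(68) ≈ 6.0875
V = 361 * 6.0875 = 2197.59

2197.59


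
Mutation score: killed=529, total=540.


Mutation score = killed / total * 100
Mutation score = 529 / 540 * 100
Mutation score = 97.96%

97.96%


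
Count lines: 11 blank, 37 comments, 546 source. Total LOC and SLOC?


Total LOC = blank + comment + code
Total LOC = 11 + 37 + 546 = 594
SLOC (source only) = code = 546

Total LOC: 594, SLOC: 546


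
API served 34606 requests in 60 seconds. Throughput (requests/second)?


Formula: throughput = requests / seconds
throughput = 34606 / 60
throughput = 576.77 requests/second

576.77 requests/second


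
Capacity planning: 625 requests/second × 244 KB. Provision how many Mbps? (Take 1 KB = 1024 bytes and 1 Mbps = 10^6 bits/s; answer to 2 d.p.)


Formula: Mbps = payload_bytes * RPS * 8 / 1e6
Payload per request = 244 KB = 244 * 1024 = 249856 bytes
Total bytes/sec = 249856 * 625 = 156160000
Total bits/sec = 156160000 * 8 = 1249280000
Mbps = 1249280000 / 1e6 = 1249.28

1249.28 Mbps


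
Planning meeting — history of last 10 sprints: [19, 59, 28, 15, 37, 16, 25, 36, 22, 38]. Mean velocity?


Formula: Avg velocity = Total points / Number of sprints
Points: [19, 59, 28, 15, 37, 16, 25, 36, 22, 38]
Sum = 19 + 59 + 28 + 15 + 37 + 16 + 25 + 36 + 22 + 38 = 295
Avg velocity = 295 / 10 = 29.5 points/sprint

29.5 points/sprint


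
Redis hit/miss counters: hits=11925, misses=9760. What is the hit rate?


Formula: hit rate = hits / (hits + misses) * 100
hit rate = 11925 / (11925 + 9760) * 100
hit rate = 11925 / 21685 * 100
hit rate = 54.99%

54.99%


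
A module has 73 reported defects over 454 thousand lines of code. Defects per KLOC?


Defect density = defects / KLOC
Defect density = 73 / 454
Defect density = 0.161 defects/KLOC

0.161 defects/KLOC


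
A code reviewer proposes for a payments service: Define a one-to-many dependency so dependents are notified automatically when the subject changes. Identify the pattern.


This matches the Observer pattern

Observer


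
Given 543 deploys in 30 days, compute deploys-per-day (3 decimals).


Formula: deployments per day = releases / days
= 543 / 30
= 18.1 deploys/day
(equivalently, 126.7 deploys/week)

18.1 deploys/day


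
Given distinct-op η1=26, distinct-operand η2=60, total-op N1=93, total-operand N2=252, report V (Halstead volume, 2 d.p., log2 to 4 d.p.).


Formula: V = N * log2(η), where N = N1 + N2 and η = η1 + η2
η = 26 + 60 = 86
N = 93 + 252 = 345
log2(86) ≈ 6.4263
V = 345 * 6.4263 = 2217.07

2217.07


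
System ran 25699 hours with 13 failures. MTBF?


Formula: MTBF = Total operating time / Number of failures
MTBF = 25699 / 13
MTBF = 1976.85 hours

1976.85 hours


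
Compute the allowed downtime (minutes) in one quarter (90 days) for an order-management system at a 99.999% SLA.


Formula: allowed downtime = period * (100 - SLA) / 100
Period (quarter (90 days)) = 129600 minutes
Unavailability fraction = (100 - 99.999) / 100
Allowed downtime = 129600 * (100 - 99.999) / 100
Allowed downtime = 1.296 minutes

1.296 minutes


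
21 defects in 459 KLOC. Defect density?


Defect density = defects / KLOC
Defect density = 21 / 459
Defect density = 0.046 defects/KLOC

0.046 defects/KLOC


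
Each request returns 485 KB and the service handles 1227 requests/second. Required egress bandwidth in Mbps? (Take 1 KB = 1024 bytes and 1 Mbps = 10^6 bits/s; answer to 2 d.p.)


Formula: Mbps = payload_bytes * RPS * 8 / 1e6
Payload per request = 485 KB = 485 * 1024 = 496640 bytes
Total bytes/sec = 496640 * 1227 = 609377280
Total bits/sec = 609377280 * 8 = 4875018240
Mbps = 4875018240 / 1e6 = 4875.02

4875.02 Mbps


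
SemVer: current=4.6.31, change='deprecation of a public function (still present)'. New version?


Current: 4.6.31
Change category: 'deprecation of a public function (still present)' → minor bump
SemVer rule: minor bump → increment MINOR, reset PATCH to 0 (MAJOR unchanged)
New: 4.7.0

4.7.0


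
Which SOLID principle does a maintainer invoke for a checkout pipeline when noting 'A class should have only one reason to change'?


This describes the Single Responsibility Principle (SRP)

Single Responsibility Principle (SRP)


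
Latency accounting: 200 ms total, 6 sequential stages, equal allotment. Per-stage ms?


Formula: per_stage = total_budget / stages
per_stage = 200 / 6
per_stage = 33.33 ms

33.33 ms


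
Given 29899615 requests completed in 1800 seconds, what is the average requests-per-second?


Formula: throughput = requests / seconds
throughput = 29899615 / 1800
throughput = 16610.9 requests/second

16610.9 requests/second


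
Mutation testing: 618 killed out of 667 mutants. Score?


Mutation score = killed / total * 100
Mutation score = 618 / 667 * 100
Mutation score = 92.65%

92.65%


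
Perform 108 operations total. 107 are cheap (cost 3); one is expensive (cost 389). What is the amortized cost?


Formula: Amortized cost = Total cost / Operations
Total cost = (107 * 3) + (1 * 389)
Total cost = 321 + 389 = 710
Amortized = 710 / 108 = 6.5741

6.5741


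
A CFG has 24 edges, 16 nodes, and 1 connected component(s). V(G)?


Formula: V(G) = E - N + 2P
V(G) = 24 - 16 + 2*1
V(G) = 8 + 2
V(G) = 10

10


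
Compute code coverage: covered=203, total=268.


Coverage = covered / total * 100
Coverage = 203 / 268 * 100
Coverage = 75.75%

75.75%


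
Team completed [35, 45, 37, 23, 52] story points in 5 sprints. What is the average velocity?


Formula: Avg velocity = Total points / Number of sprints
Points: [35, 45, 37, 23, 52]
Sum = 35 + 45 + 37 + 23 + 52 = 192
Avg velocity = 192 / 5 = 38.4 points/sprint

38.4 points/sprint


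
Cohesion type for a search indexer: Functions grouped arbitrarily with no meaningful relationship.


Reasoning: Worst: random grouping
Type: Coincidental cohesion

Coincidental cohesion


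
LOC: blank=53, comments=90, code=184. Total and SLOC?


Total LOC = blank + comment + code
Total LOC = 53 + 90 + 184 = 327
SLOC (source only) = code = 184

Total LOC: 327, SLOC: 184


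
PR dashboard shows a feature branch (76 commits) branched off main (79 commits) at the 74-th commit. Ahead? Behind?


Common ancestor: commit #74
feature commits after divergence: 76 - 74 = 2
main commits after divergence: 79 - 74 = 5
feature is 2 commits ahead of main
main is 5 commits ahead of feature

feature ahead: 2, main ahead: 5
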